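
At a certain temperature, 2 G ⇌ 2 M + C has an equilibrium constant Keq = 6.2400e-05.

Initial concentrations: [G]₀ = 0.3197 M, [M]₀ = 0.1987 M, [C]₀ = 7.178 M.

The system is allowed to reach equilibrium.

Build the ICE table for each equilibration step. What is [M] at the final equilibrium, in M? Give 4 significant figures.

Q₀ = 2.773 vs Keq = 6.2400e-05 ⇒ Q>K, reverse
Step 1:
                   G          M          C
  init        0.3197     0.1987      7.178
  Δ           0.1972    -0.1972   -0.09858
  eq          0.5169   0.001535      7.079
  solve Keq expr → x = -0.09858; check Q = 6.2400e-05

[M]_eq = 0.001535 M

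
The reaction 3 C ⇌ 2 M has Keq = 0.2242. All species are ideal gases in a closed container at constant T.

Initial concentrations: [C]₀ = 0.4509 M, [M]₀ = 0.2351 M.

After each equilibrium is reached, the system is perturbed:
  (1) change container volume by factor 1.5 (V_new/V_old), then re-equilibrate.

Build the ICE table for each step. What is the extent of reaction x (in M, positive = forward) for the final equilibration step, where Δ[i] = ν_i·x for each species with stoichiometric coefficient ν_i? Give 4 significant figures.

Q₀ = 0.6029 vs Keq = 0.2242 ⇒ Q>K, reverse
Step 1:
                  C         M
  Initial    0.4509    0.2351
  Change    0.07882  -0.05255
  Equil      0.5297    0.1826
  solve Keq expr → x = -0.02627; check Q = 0.2242
Then change container volume by factor 1.5 (V_new/V_old).
Step 2:
                  C         M
  Initial    0.3531    0.1217
  Change     0.0204   -0.0136
  Equil      0.3735    0.1081
  solve Keq expr → x = -0.0068; check Q = 0.2242

x = -0.0068 M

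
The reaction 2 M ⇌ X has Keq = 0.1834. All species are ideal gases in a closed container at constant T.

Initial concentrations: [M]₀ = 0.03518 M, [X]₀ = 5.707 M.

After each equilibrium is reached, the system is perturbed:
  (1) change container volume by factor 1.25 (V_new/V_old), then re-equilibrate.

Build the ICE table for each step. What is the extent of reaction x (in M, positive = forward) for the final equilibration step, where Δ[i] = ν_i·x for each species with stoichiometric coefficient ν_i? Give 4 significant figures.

x = -0.1532 M

Q₀ = 4611 vs Keq = 0.1834 ⇒ Q>K, reverse
Step 1:
                   M          X
  I          0.03518      5.707
  C            4.352     -2.176
  E            4.388      3.531
  solve Keq expr → x = -2.176; check Q = 0.1834
Then change container volume by factor 1.25 (V_new/V_old).
Step 2:
                   M          X
  I             3.51      2.825
  C           0.3064    -0.1532
  E            3.817      2.671
  solve Keq expr → x = -0.1532; check Q = 0.1834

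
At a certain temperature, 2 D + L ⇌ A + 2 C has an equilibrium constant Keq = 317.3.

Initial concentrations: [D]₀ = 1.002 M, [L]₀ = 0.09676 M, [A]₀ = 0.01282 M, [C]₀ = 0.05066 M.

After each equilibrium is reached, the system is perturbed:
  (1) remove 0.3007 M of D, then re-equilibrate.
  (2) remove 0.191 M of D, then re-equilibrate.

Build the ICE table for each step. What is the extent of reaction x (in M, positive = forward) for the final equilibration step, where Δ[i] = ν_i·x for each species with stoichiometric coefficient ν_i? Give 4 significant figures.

x = -1.2396e-04 M

Q₀ = 3.3868e-04 vs Keq = 317.3 ⇒ Q<K, forward
Step 1:
                   D          L          A          C
  I            1.002    0.09676    0.01282    0.05066
  C          -0.1935   -0.09673    0.09673     0.1935
  E           0.8085 3.1472e-05     0.1095     0.2441
  solve Keq expr → x = 0.09673; check Q = 317.3
Then remove 0.3007 M of D.
Step 2:
                   D          L          A          C
  I           0.5078 3.1472e-05     0.1095     0.2441
  C       9.6352e-05 4.8176e-05 -4.8176e-05 -9.6352e-05
  E           0.5079 7.9648e-05     0.1095      0.244
  solve Keq expr → x = -4.8176e-05; check Q = 317.3
Then remove 0.191 M of D.
Step 3:
                   D          L          A          C
  I           0.3169 7.9648e-05     0.1095      0.244
  C       2.4792e-04 1.2396e-04 -1.2396e-04 -2.4792e-04
  E           0.3172 2.0361e-04     0.1094     0.2438
  solve Keq expr → x = -1.2396e-04; check Q = 317.3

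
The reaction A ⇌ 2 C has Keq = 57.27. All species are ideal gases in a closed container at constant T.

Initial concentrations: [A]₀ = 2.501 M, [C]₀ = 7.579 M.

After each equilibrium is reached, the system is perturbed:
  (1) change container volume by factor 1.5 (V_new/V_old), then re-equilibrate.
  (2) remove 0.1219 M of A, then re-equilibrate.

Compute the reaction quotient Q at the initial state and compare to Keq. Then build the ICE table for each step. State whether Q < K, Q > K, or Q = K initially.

Q₀ = 22.97; Q < K (proceeds forward)

Q₀ = 22.97 vs Keq = 57.27 ⇒ Q<K, forward
Step 1:
                  A         C
  I           2.501     7.579
  C         -0.9392     1.878
  E           1.562     9.457
  solve Keq expr → x = 0.9392; check Q = 57.27
Then change container volume by factor 1.5 (V_new/V_old).
Step 2:
                  A         C
  I           1.041     6.305
  C         -0.2382    0.4764
  E           0.803     6.781
  solve Keq expr → x = 0.2382; check Q = 57.27
Then remove 0.1219 M of A.
Step 3:
                  A         C
  I          0.6811     6.781
  C         0.08305   -0.1661
  E          0.7641     6.615
  solve Keq expr → x = -0.08305; check Q = 57.27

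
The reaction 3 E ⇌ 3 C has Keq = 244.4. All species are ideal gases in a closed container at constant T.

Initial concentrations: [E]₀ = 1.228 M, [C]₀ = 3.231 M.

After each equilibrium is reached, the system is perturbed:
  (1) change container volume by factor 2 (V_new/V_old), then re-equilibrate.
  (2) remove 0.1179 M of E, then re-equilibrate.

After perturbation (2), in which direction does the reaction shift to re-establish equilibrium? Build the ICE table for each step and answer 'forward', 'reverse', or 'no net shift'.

Q₀ = 18.21 vs Keq = 244.4 ⇒ Q<K, forward
Step 1:
                  E         C
  Initial     1.228     3.231
  Change    -0.6132    0.6132
  Equil      0.6148     3.844
  solve Keq expr → x = 0.2044; check Q = 244.4
Then change container volume by factor 2 (V_new/V_old).
Step 2:
                  E         C
  Initial    0.3074     1.922
  Change          0         0
  Equil      0.3074     1.922
  solve Keq expr → x = 0; check Q = 244.4
Then remove 0.1179 M of E.
Step 3:
                  E         C
  Initial    0.1895     1.922
  Change     0.1016   -0.1016
  Equil      0.2912      1.82
  solve Keq expr → x = -0.03388; check Q = 244.4

Direction: reverse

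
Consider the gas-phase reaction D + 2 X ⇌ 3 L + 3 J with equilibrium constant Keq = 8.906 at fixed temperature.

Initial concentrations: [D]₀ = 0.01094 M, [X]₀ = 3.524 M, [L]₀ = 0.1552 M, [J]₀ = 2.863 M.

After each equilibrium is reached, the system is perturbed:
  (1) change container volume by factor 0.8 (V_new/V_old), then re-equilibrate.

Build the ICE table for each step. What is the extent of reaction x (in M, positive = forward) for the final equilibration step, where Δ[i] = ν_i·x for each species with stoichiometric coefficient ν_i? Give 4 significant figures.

x = -0.001437 M

Q₀ = 0.6457 vs Keq = 8.906 ⇒ Q<K, forward
Step 1:
                    D           X           L           J
  init        0.01094       3.524      0.1552       2.863
  Δ         -0.009565    -0.01913      0.0287      0.0287
  eq         0.001375       3.505      0.1839       2.892
  solve Keq expr → x = 0.009565; check Q = 8.906
Then change container volume by factor 0.8 (V_new/V_old).
Step 2:
                    D           X           L           J
  init       0.001718       4.381      0.2299       3.615
  Δ          0.001437    0.002874   -0.004311   -0.004311
  eq         0.003155       4.384      0.2256        3.61
  solve Keq expr → x = -0.001437; check Q = 8.906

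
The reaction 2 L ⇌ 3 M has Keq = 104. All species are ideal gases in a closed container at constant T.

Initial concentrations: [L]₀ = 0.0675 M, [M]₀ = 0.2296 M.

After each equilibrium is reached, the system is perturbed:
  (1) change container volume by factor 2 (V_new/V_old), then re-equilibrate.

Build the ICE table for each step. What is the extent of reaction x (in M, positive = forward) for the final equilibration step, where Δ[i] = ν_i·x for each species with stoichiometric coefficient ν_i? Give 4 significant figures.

x = 0.001118 M

Q₀ = 2.656 vs Keq = 104 ⇒ Q<K, forward
Step 1:
                  L         M
  Initial    0.0675    0.2296
  Change   -0.05091   0.07636
  Equil     0.01659     0.306
  solve Keq expr → x = 0.02545; check Q = 104
Then change container volume by factor 2 (V_new/V_old).
Step 2:
                  L         M
  Initial  0.008297     0.153
  Change  -0.002236  0.003354
  Equil    0.006061    0.1563
  solve Keq expr → x = 0.001118; check Q = 104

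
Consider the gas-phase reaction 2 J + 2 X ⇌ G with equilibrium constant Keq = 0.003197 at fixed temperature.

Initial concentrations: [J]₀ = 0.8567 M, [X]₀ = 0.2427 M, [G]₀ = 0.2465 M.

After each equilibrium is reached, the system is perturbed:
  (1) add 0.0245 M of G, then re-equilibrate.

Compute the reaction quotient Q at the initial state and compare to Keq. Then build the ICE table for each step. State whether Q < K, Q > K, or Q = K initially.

Q₀ = 5.702 vs Keq = 0.003197 ⇒ Q>K, reverse
Step 1:
                   J          X          G
  init        0.8567     0.2427     0.2465
  Δ           0.4869     0.4869    -0.2434
  eq           1.344     0.7296   0.003072
  solve Keq expr → x = -0.2434; check Q = 0.003197
Then add 0.0245 M of G.
Step 2:
                   J          X          G
  init         1.344     0.7296    0.02757
  Δ          0.04767    0.04767   -0.02383
  eq           1.391     0.7772   0.003738
  solve Keq expr → x = -0.02383; check Q = 0.003197

Q₀ = 5.702; Q > K (proceeds reverse)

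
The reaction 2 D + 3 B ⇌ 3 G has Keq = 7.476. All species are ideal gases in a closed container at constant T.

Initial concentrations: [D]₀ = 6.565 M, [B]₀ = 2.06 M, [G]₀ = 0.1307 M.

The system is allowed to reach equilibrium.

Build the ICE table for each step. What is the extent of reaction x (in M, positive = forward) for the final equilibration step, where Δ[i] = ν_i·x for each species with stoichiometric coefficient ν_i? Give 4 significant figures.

Q₀ = 5.9259e-06 vs Keq = 7.476 ⇒ Q<K, forward
Step 1:
                   D          B          G
  I            6.565       2.06     0.1307
  C           -1.165     -1.748      1.748
  E              5.4     0.3121      1.879
  solve Keq expr → x = 0.5826; check Q = 7.476

x = 0.5826 M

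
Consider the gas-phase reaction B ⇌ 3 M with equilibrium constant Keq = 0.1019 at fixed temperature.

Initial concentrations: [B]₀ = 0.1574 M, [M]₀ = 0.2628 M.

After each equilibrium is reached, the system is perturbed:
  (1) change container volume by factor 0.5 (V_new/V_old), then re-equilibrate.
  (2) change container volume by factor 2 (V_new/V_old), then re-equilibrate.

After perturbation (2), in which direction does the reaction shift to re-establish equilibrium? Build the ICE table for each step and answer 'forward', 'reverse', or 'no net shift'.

Direction: forward

Q₀ = 0.1153 vs Keq = 0.1019 ⇒ Q>K, reverse
Step 1:
                  B         M
  I          0.1574    0.2628
  C        0.003005 -0.009016
  E          0.1604    0.2538
  solve Keq expr → x = -0.003005; check Q = 0.1019
Then change container volume by factor 0.5 (V_new/V_old).
Step 2:
                  B         M
  I          0.3208    0.5076
  C         0.05667     -0.17
  E          0.3775    0.3376
  solve Keq expr → x = -0.05667; check Q = 0.1019
Then change container volume by factor 2 (V_new/V_old).
Step 3:
                  B         M
  I          0.1887    0.1688
  C        -0.02833     0.085
  E          0.1604    0.2538
  solve Keq expr → x = 0.02833; check Q = 0.1019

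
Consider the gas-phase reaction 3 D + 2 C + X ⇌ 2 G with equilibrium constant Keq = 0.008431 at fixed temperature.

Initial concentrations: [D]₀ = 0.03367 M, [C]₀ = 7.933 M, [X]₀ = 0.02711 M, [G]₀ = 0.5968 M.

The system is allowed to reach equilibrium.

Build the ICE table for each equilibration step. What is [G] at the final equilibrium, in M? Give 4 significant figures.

Q₀ = 5469 vs Keq = 0.008431 ⇒ Q>K, reverse
Step 1:
                   D          C          X          G
  I          0.03367      7.933    0.02711     0.5968
  C           0.6102     0.4068     0.2034    -0.4068
  E           0.6439       8.34     0.2305       0.19
  solve Keq expr → x = -0.2034; check Q = 0.008431

[G]_eq = 0.19 M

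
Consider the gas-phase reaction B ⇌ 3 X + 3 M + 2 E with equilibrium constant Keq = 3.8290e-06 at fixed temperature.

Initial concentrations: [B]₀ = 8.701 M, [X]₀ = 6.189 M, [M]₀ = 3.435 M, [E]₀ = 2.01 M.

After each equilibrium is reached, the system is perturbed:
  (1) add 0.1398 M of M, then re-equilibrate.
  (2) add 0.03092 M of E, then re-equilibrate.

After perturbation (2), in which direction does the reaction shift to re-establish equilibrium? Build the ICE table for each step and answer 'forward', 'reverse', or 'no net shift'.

Direction: reverse

Q₀ = 4461 vs Keq = 3.8290e-06 ⇒ Q>K, reverse
Step 1:
                    B           X           M           E
  I             8.701       6.189       3.435        2.01
  C             1.003      -3.009      -3.009      -2.006
  E             9.704        3.18      0.4258    0.003869
  solve Keq expr → x = -1.003; check Q = 3.8290e-06
Then add 0.1398 M of M.
Step 2:
                    B           X           M           E
  I             9.704        3.18      0.5656    0.003869
  C        6.6296e-04   -0.001989   -0.001989   -0.001326
  E             9.705       3.178      0.5636    0.002543
  solve Keq expr → x = -6.6296e-04; check Q = 3.8290e-06
Then add 0.03092 M of E.
Step 3:
                    B           X           M           E
  I             9.705       3.178      0.5636     0.03346
  C           0.01525    -0.04576    -0.04576    -0.03051
  E              9.72       3.132      0.5179    0.002953
  solve Keq expr → x = -0.01525; check Q = 3.8290e-06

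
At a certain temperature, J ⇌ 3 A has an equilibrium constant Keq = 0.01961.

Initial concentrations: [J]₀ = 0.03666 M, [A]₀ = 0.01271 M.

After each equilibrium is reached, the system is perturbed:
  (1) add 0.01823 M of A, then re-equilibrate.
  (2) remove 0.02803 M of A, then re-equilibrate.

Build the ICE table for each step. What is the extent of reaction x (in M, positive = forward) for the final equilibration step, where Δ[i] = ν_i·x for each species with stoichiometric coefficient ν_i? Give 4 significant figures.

x = 0.006535 M

Q₀ = 5.6007e-05 vs Keq = 0.01961 ⇒ Q<K, forward
Step 1:
                   J          A
  init       0.03666    0.01271
  Δ         -0.01912    0.05736
  eq         0.01754    0.07007
  solve Keq expr → x = 0.01912; check Q = 0.01961
Then add 0.01823 M of A.
Step 2:
                   J          A
  init       0.01754     0.0883
  Δ         0.004304   -0.01291
  eq         0.02185    0.07538
  solve Keq expr → x = -0.004304; check Q = 0.01961
Then remove 0.02803 M of A.
Step 3:
                   J          A
  init       0.02185    0.04735
  Δ        -0.006535    0.01961
  eq         0.01531    0.06696
  solve Keq expr → x = 0.006535; check Q = 0.01961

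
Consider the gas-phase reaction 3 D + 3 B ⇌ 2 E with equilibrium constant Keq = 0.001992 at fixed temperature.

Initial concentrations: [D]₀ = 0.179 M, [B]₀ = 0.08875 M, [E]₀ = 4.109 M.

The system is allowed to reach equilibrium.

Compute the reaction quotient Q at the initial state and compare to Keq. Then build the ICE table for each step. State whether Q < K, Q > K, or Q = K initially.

Q₀ = 4.2112e+06 vs Keq = 0.001992 ⇒ Q>K, reverse
Step 1:
                  D         B         E
  init        0.179   0.08875     4.109
  Δ           3.345     3.345     -2.23
  eq          3.524     3.434     1.879
  solve Keq expr → x = -1.115; check Q = 0.001992

Q₀ = 4.2112e+06; Q > K (proceeds reverse)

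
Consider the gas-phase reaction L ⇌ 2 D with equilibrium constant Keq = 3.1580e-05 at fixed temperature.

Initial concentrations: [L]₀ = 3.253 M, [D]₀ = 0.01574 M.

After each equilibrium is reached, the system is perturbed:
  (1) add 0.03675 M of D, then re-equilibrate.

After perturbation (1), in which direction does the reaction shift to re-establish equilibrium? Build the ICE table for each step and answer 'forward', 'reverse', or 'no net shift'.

Q₀ = 7.6160e-05 vs Keq = 3.1580e-05 ⇒ Q>K, reverse
Step 1:
                   L          D
  I            3.253    0.01574
  C           0.0028    -0.0056
  E            3.256    0.01014
  solve Keq expr → x = -0.0028; check Q = 3.1580e-05
Then add 0.03675 M of D.
Step 2:
                   L          D
  I            3.256    0.04689
  C          0.01836   -0.03672
  E            3.274    0.01017
  solve Keq expr → x = -0.01836; check Q = 3.1580e-05

Direction: reverse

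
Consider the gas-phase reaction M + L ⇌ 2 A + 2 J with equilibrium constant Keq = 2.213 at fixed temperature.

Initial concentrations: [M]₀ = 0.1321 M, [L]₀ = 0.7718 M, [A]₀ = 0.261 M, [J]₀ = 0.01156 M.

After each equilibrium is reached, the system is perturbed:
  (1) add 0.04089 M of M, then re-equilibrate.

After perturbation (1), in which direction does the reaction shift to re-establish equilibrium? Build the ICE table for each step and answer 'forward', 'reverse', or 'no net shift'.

Direction: forward

Q₀ = 8.9287e-05 vs Keq = 2.213 ⇒ Q<K, forward
Step 1:
                    M           L           A           J
  Initial      0.1321      0.7718       0.261     0.01156
  Change      -0.1208     -0.1208      0.2417      0.2417
  Equil       0.01125       0.651      0.5027      0.2533
  solve Keq expr → x = 0.1208; check Q = 2.213
Then add 0.04089 M of M.
Step 2:
                    M           L           A           J
  Initial     0.05214       0.651      0.5027      0.2533
  Change     -0.02968    -0.02968     0.05937     0.05937
  Equil       0.02246      0.6213      0.5621      0.3126
  solve Keq expr → x = 0.02968; check Q = 2.213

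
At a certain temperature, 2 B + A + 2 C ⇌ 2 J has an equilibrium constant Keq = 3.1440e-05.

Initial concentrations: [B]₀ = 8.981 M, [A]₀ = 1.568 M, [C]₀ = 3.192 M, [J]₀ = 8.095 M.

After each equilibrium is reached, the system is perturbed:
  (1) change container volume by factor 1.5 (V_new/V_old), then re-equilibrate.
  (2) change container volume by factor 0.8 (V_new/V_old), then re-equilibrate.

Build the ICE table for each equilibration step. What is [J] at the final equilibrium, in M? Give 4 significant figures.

Q₀ = 0.05085 vs Keq = 3.1440e-05 ⇒ Q>K, reverse
Step 1:
                    B           A           C           J
  init          8.981       1.568       3.192       8.095
  Δ              6.32        3.16        6.32       -6.32
  eq             15.3       4.728       9.512       1.775
  solve Keq expr → x = -3.16; check Q = 3.1440e-05
Then change container volume by factor 1.5 (V_new/V_old).
Step 2:
                    B           A           C           J
  init           10.2       3.152       6.342       1.183
  Δ            0.4401        0.22      0.4401     -0.4401
  eq            10.64       3.372       6.782       0.743
  solve Keq expr → x = -0.22; check Q = 3.1440e-05
Then change container volume by factor 0.8 (V_new/V_old).
Step 3:
                    B           A           C           J
  init           13.3       4.215       8.477      0.9288
  Δ           -0.2795     -0.1398     -0.2795      0.2795
  eq            13.02       4.075       8.198       1.208
  solve Keq expr → x = 0.1398; check Q = 3.1440e-05

[J]_eq = 1.208 M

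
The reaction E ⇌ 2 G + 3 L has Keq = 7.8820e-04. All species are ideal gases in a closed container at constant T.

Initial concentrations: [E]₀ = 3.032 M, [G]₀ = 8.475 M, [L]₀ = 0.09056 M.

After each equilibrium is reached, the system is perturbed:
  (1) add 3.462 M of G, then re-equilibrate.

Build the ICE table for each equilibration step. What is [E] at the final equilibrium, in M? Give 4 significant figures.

Q₀ = 0.01759 vs Keq = 7.8820e-04 ⇒ Q>K, reverse
Step 1:
                    E           G           L
  Initial       3.032       8.475     0.09056
  Change      0.01941    -0.03882    -0.05823
  Equil         3.051       8.436     0.03233
  solve Keq expr → x = -0.01941; check Q = 7.8820e-04
Then add 3.462 M of G.
Step 2:
                    E           G           L
  Initial       3.051        11.9     0.03233
  Change     0.002204   -0.004407   -0.006611
  Equil         3.054       11.89     0.02572
  solve Keq expr → x = -0.002204; check Q = 7.8820e-04

[E]_eq = 3.054 M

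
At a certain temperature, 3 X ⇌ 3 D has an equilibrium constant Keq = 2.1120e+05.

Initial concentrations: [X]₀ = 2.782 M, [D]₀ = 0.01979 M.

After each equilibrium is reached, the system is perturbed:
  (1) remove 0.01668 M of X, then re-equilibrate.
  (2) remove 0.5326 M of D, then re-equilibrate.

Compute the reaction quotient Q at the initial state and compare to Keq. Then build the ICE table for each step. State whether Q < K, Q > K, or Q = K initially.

Q₀ = 3.5997e-07; Q < K (proceeds forward)

Q₀ = 3.5997e-07 vs Keq = 2.1120e+05 ⇒ Q<K, forward
Step 1:
                    X           D
  Initial       2.782     0.01979
  Change       -2.736       2.736
  Equil       0.04627       2.756
  solve Keq expr → x = 0.9119; check Q = 2.1120e+05
Then remove 0.01668 M of X.
Step 2:
                    X           D
  Initial     0.02959       2.756
  Change       0.0164     -0.0164
  Equil         0.046       2.739
  solve Keq expr → x = -0.005468; check Q = 2.1120e+05
Then remove 0.5326 M of D.
Step 3:
                    X           D
  Initial       0.046       2.207
  Change    -0.008796    0.008796
  Equil        0.0372       2.215
  solve Keq expr → x = 0.002932; check Q = 2.1120e+05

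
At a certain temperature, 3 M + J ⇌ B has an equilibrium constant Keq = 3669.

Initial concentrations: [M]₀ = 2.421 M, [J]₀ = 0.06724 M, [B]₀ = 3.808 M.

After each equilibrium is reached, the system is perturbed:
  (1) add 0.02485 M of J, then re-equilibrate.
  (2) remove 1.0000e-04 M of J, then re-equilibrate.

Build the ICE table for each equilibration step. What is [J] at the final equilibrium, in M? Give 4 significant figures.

Q₀ = 3.991 vs Keq = 3669 ⇒ Q<K, forward
Step 1:
                  M         J         B
  Initial     2.421   0.06724     3.808
  Change    -0.2014  -0.06714   0.06714
  Equil        2.22 9.6590e-05     3.875
  solve Keq expr → x = 0.06714; check Q = 3669
Then add 0.02485 M of J.
Step 2:
                  M         J         B
  Initial      2.22   0.02495     3.875
  Change   -0.07452  -0.02484   0.02484
  Equil       2.145 1.0770e-04       3.9
  solve Keq expr → x = 0.02484; check Q = 3669
Then remove 1.0000e-04 M of J.
Step 3:
                  M         J         B
  Initial     2.145 7.6963e-06       3.9
  Change  2.9986e-04 9.9952e-05 -9.9952e-05
  Equil       2.145 1.0765e-04       3.9
  solve Keq expr → x = -9.9952e-05; check Q = 3669

[J]_eq = 1.0765e-04 M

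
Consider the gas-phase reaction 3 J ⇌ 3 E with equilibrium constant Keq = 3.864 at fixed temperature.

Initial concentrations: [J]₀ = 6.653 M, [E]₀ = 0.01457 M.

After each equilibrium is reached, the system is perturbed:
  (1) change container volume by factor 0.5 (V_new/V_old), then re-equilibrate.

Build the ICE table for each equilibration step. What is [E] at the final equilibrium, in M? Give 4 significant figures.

[E]_eq = 8.145 M

Q₀ = 1.0503e-08 vs Keq = 3.864 ⇒ Q<K, forward
Step 1:
                  J         E
  I           6.653   0.01457
  C          -4.058     4.058
  E           2.595     4.072
  solve Keq expr → x = 1.353; check Q = 3.864
Then change container volume by factor 0.5 (V_new/V_old).
Step 2:
                  J         E
  I            5.19     8.145
  C               0         0
  E            5.19     8.145
  solve Keq expr → x = 0; check Q = 3.864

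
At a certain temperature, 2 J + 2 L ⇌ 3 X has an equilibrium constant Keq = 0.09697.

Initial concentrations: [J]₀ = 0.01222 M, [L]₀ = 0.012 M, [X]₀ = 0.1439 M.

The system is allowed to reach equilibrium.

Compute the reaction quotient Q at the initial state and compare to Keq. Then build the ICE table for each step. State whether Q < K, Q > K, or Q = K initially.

Q₀ = 1.3857e+05 vs Keq = 0.09697 ⇒ Q>K, reverse
Step 1:
                    J           L           X
  I           0.01222       0.012      0.1439
  C           0.08269     0.08269      -0.124
  E           0.09491     0.09469     0.01986
  solve Keq expr → x = -0.04135; check Q = 0.09697

Q₀ = 1.3857e+05; Q > K (proceeds reverse)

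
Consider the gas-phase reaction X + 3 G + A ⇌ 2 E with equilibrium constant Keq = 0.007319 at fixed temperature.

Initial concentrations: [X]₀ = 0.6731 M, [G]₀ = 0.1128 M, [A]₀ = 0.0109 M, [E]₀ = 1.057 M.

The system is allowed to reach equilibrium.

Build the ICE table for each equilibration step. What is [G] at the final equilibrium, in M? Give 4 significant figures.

[G]_eq = 1.52 M

Q₀ = 1.0610e+05 vs Keq = 0.007319 ⇒ Q>K, reverse
Step 1:
                   X          G          A          E
  Initial     0.6731     0.1128     0.0109      1.057
  Change      0.4691      1.407     0.4691    -0.9383
  Equil        1.142       1.52       0.48     0.1187
  solve Keq expr → x = -0.4691; check Q = 0.007319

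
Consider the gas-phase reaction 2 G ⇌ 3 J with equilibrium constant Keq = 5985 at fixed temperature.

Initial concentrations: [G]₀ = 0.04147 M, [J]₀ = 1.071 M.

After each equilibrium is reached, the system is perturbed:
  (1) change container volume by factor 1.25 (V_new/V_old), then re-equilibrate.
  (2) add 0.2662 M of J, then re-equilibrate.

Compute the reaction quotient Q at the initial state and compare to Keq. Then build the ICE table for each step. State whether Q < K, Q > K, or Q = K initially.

Q₀ = 714.3; Q < K (proceeds forward)

Q₀ = 714.3 vs Keq = 5985 ⇒ Q<K, forward
Step 1:
                   G          J
  I          0.04147      1.071
  C         -0.02634    0.03951
  E          0.01513      1.111
  solve Keq expr → x = 0.01317; check Q = 5985
Then change container volume by factor 1.25 (V_new/V_old).
Step 2:
                   G          J
  I           0.0121     0.8884
  C        -0.001243   0.001865
  E          0.01086     0.8903
  solve Keq expr → x = 6.2175e-04; check Q = 5985
Then add 0.2662 M of J.
Step 3:
                   G          J
  I          0.01086      1.156
  C          0.00506   -0.00759
  E          0.01592      1.149
  solve Keq expr → x = -0.00253; check Q = 5985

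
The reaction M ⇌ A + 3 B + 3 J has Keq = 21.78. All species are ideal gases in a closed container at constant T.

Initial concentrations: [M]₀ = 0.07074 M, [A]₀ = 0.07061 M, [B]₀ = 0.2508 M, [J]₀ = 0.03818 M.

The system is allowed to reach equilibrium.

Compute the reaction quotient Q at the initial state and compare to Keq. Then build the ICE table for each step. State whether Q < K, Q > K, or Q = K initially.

Q₀ = 8.7638e-07; Q < K (proceeds forward)

Q₀ = 8.7638e-07 vs Keq = 21.78 ⇒ Q<K, forward
Step 1:
                  M         A         B         J
  Initial   0.07074   0.07061    0.2508   0.03818
  Change   -0.07073   0.07073    0.2122    0.2122
  Equil   1.0108e-05    0.1413     0.463    0.2504
  solve Keq expr → x = 0.07073; check Q = 21.78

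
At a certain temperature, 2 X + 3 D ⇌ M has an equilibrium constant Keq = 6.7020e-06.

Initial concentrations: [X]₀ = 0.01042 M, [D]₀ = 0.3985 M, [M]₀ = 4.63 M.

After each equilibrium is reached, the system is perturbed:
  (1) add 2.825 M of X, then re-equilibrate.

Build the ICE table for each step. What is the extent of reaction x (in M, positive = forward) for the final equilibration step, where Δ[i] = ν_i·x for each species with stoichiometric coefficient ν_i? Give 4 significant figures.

x = 0.2651 M

Q₀ = 6.7385e+05 vs Keq = 6.7020e-06 ⇒ Q>K, reverse
Step 1:
                    X           D           M
  Initial     0.01042      0.3985        4.63
  Change        7.806       11.71      -3.903
  Equil         7.817       12.11      0.7269
  solve Keq expr → x = -3.903; check Q = 6.7020e-06
Then add 2.825 M of X.
Step 2:
                    X           D           M
  Initial       10.64       12.11      0.7269
  Change      -0.5302     -0.7954      0.2651
  Equil         10.11       11.31       0.992
  solve Keq expr → x = 0.2651; check Q = 6.7020e-06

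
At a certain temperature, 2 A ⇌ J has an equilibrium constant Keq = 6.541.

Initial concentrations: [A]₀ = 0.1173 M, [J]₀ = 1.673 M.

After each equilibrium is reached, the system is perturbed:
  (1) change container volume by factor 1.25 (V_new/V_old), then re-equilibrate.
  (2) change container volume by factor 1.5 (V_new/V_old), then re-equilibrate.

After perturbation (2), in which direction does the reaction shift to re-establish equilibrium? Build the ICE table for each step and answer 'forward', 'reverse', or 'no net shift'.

Q₀ = 121.6 vs Keq = 6.541 ⇒ Q>K, reverse
Step 1:
                   A          J
  init        0.1173      1.673
  Δ           0.3604    -0.1802
  eq          0.4777      1.493
  solve Keq expr → x = -0.1802; check Q = 6.541
Then change container volume by factor 1.25 (V_new/V_old).
Step 2:
                   A          J
  init        0.3822      1.194
  Δ          0.04139    -0.0207
  eq          0.4236      1.174
  solve Keq expr → x = -0.0207; check Q = 6.541
Then change container volume by factor 1.5 (V_new/V_old).
Step 3:
                   A          J
  init        0.2824     0.7824
  Δ           0.0571   -0.02855
  eq          0.3395     0.7538
  solve Keq expr → x = -0.02855; check Q = 6.541

Direction: reverse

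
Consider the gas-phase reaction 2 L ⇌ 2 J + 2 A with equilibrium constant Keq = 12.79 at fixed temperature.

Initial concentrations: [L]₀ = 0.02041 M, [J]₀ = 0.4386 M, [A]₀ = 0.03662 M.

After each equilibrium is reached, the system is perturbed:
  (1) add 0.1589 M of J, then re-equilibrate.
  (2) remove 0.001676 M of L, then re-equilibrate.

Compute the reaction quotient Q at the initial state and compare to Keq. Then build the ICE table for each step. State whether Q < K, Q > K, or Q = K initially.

Q₀ = 0.6193; Q < K (proceeds forward)

Q₀ = 0.6193 vs Keq = 12.79 ⇒ Q<K, forward
Step 1:
                   L          J          A
  init       0.02041     0.4386    0.03662
  Δ           -0.014      0.014      0.014
  eq        0.006407     0.4526    0.05062
  solve Keq expr → x = 0.007002; check Q = 12.79
Then add 0.1589 M of J.
Step 2:
                   L          J          A
  init      0.006407     0.6115    0.05062
  Δ         0.001899  -0.001899  -0.001899
  eq        0.008305     0.6096    0.04872
  solve Keq expr → x = -9.4937e-04; check Q = 12.79
Then remove 0.001676 M of L.
Step 3:
                   L          J          A
  init      0.006629     0.6096    0.04872
  Δ         0.001416  -0.001416  -0.001416
  eq        0.008045     0.6082    0.04731
  solve Keq expr → x = -7.0796e-04; check Q = 12.79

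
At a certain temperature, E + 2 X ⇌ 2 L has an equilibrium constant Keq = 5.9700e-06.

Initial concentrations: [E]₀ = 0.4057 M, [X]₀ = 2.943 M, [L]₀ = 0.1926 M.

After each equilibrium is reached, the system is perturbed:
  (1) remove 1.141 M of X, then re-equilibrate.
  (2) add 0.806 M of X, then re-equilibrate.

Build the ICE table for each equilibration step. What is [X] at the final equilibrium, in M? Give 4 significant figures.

Q₀ = 0.01056 vs Keq = 5.9700e-06 ⇒ Q>K, reverse
Step 1:
                    E           X           L
  I            0.4057       2.943      0.1926
  C            0.0936      0.1872     -0.1872
  E            0.4993        3.13    0.005404
  solve Keq expr → x = -0.0936; check Q = 5.9700e-06
Then remove 1.141 M of X.
Step 2:
                    E           X           L
  I            0.4993       1.989    0.005404
  C        9.8159e-04    0.001963   -0.001963
  E            0.5003       1.991    0.003441
  solve Keq expr → x = -9.8159e-04; check Q = 5.9700e-06
Then add 0.806 M of X.
Step 3:
                    E           X           L
  I            0.5003       2.797    0.003441
  C       -6.9359e-04   -0.001387    0.001387
  E            0.4996       2.796    0.004828
  solve Keq expr → x = 6.9359e-04; check Q = 5.9700e-06

[X]_eq = 2.796 M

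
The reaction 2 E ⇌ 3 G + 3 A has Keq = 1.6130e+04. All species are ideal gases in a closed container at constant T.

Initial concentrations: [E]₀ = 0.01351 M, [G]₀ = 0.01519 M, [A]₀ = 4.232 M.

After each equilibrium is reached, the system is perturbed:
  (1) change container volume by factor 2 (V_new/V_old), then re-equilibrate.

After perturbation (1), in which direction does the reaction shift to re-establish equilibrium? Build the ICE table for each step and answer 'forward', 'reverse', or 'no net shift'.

Direction: forward

Q₀ = 1.455 vs Keq = 1.6130e+04 ⇒ Q<K, forward
Step 1:
                  E         G         A
  Initial   0.01351   0.01519     4.232
  Change   -0.01306   0.01959   0.01959
  Equil   4.4778e-04   0.03478     4.252
  solve Keq expr → x = 0.006531; check Q = 1.6130e+04
Then change container volume by factor 2 (V_new/V_old).
Step 2:
                  E         G         A
  Initial 2.2389e-04   0.01739     2.126
  Change  -1.6670e-04 2.5005e-04 2.5005e-04
  Equil   5.7194e-05   0.01764     2.126
  solve Keq expr → x = 8.3348e-05; check Q = 1.6130e+04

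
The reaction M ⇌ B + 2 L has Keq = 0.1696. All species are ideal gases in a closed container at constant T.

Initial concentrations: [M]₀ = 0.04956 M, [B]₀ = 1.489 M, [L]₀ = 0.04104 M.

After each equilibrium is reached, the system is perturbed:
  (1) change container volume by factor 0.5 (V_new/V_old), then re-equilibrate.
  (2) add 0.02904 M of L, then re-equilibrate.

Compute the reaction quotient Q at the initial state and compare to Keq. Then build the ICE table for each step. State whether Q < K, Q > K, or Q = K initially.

Q₀ = 0.0506 vs Keq = 0.1696 ⇒ Q<K, forward
Step 1:
                  M         B         L
  Initial   0.04956     1.489   0.04104
  Change   -0.01204   0.01204   0.02407
  Equil     0.03752     1.501   0.06511
  solve Keq expr → x = 0.01204; check Q = 0.1696
Then change container volume by factor 0.5 (V_new/V_old).
Step 2:
                  M         B         L
  Initial   0.07505     3.002    0.1302
  Change    0.02698  -0.02698  -0.05396
  Equil       0.102     2.975   0.07626
  solve Keq expr → x = -0.02698; check Q = 0.1696
Then add 0.02904 M of L.
Step 3:
                  M         B         L
  Initial     0.102     2.975    0.1053
  Change    0.01222  -0.01222  -0.02444
  Equil      0.1142     2.963   0.08087
  solve Keq expr → x = -0.01222; check Q = 0.1696

Q₀ = 0.0506; Q < K (proceeds forward)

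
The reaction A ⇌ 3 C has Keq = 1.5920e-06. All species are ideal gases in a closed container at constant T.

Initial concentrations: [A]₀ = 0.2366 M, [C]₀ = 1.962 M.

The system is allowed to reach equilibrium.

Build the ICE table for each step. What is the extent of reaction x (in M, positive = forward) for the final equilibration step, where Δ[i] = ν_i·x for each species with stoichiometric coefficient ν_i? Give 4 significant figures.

x = -0.6503 M

Q₀ = 31.92 vs Keq = 1.5920e-06 ⇒ Q>K, reverse
Step 1:
                   A          C
  I           0.2366      1.962
  C           0.6503     -1.951
  E           0.8869    0.01122
  solve Keq expr → x = -0.6503; check Q = 1.5920e-06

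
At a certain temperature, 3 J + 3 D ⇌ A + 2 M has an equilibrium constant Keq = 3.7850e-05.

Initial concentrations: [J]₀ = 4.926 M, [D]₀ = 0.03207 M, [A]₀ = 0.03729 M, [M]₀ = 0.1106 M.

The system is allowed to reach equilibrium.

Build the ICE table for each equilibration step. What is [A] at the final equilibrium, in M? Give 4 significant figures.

[A]_eq = 0.004918 M

Q₀ = 0.1157 vs Keq = 3.7850e-05 ⇒ Q>K, reverse
Step 1:
                  J         D         A         M
  Initial     4.926   0.03207   0.03729    0.1106
  Change    0.09712   0.09712  -0.03237  -0.06474
  Equil       5.023    0.1292  0.004918   0.04586
  solve Keq expr → x = -0.03237; check Q = 3.7850e-05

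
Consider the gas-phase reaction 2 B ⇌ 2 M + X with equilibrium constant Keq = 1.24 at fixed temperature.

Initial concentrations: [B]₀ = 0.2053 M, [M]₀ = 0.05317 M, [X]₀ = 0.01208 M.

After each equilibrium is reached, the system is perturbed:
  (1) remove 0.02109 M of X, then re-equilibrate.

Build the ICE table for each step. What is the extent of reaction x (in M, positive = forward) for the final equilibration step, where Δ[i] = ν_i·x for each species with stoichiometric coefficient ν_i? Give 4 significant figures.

x = 0.002473 M

Q₀ = 8.1026e-04 vs Keq = 1.24 ⇒ Q<K, forward
Step 1:
                   B          M          X
  init        0.2053    0.05317    0.01208
  Δ           -0.151      0.151    0.07551
  eq         0.05427     0.2042    0.08759
  solve Keq expr → x = 0.07551; check Q = 1.24
Then remove 0.02109 M of X.
Step 2:
                   B          M          X
  init       0.05427     0.2042     0.0665
  Δ        -0.004945   0.004945   0.002473
  eq         0.04933     0.2091    0.06898
  solve Keq expr → x = 0.002473; check Q = 1.24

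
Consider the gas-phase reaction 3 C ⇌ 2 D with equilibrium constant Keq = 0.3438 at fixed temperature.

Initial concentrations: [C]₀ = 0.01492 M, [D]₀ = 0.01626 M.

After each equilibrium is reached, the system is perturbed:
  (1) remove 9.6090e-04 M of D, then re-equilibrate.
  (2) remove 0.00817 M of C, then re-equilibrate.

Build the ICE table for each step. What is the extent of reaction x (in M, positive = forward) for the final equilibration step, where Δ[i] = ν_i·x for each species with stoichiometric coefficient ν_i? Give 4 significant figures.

x = -5.0177e-04 M

Q₀ = 79.6 vs Keq = 0.3438 ⇒ Q>K, reverse
Step 1:
                  C         D
  Initial   0.01492   0.01626
  Change    0.01892  -0.01261
  Equil     0.03384  0.003649
  solve Keq expr → x = -0.006305; check Q = 0.3438
Then remove 9.6090e-04 M of D.
Step 2:
                  C         D
  Initial   0.03384  0.002688
  Change  -0.001162 7.7456e-04
  Equil     0.03267  0.003463
  solve Keq expr → x = 3.8728e-04; check Q = 0.3438
Then remove 0.00817 M of C.
Step 3:
                  C         D
  Initial    0.0245  0.003463
  Change   0.001505 -0.001004
  Equil     0.02601   0.00246
  solve Keq expr → x = -5.0177e-04; check Q = 0.3438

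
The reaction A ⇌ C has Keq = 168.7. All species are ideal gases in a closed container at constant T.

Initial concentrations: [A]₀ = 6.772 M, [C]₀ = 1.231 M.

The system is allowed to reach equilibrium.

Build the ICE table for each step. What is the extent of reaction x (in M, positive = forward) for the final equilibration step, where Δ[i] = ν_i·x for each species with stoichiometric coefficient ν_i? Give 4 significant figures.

x = 6.725 M

Q₀ = 0.1818 vs Keq = 168.7 ⇒ Q<K, forward
Step 1:
                   A          C
  I            6.772      1.231
  C           -6.725      6.725
  E          0.04716      7.956
  solve Keq expr → x = 6.725; check Q = 168.7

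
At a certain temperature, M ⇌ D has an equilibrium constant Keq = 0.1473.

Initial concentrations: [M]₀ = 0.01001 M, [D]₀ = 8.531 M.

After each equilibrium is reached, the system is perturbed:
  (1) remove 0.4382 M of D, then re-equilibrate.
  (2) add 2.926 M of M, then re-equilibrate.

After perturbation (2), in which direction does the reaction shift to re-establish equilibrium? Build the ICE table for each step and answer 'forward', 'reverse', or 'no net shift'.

Q₀ = 852.2 vs Keq = 0.1473 ⇒ Q>K, reverse
Step 1:
                   M          D
  I          0.01001      8.531
  C            7.434     -7.434
  E            7.444      1.097
  solve Keq expr → x = -7.434; check Q = 0.1473
Then remove 0.4382 M of D.
Step 2:
                   M          D
  I            7.444     0.6584
  C          -0.3819     0.3819
  E            7.063       1.04
  solve Keq expr → x = 0.3819; check Q = 0.1473
Then add 2.926 M of M.
Step 3:
                   M          D
  I            9.989       1.04
  C          -0.3757     0.3757
  E            9.613      1.416
  solve Keq expr → x = 0.3757; check Q = 0.1473

Direction: forward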